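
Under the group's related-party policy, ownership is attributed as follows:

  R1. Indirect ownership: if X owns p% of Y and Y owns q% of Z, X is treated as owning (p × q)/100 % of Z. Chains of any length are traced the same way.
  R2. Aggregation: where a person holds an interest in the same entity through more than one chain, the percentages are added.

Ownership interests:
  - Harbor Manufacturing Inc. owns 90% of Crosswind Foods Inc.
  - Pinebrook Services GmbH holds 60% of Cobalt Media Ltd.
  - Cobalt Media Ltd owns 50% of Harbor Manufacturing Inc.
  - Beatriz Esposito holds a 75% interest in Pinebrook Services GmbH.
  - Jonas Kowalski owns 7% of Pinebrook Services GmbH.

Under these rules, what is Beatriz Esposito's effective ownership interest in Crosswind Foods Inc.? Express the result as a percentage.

20.25%

Chain via Pinebrook Services GmbH → Cobalt Media Ltd → Harbor Manufacturing Inc. (R1): 75% × 60% × 50% × 90% = 20.25% of Crosswind Foods Inc.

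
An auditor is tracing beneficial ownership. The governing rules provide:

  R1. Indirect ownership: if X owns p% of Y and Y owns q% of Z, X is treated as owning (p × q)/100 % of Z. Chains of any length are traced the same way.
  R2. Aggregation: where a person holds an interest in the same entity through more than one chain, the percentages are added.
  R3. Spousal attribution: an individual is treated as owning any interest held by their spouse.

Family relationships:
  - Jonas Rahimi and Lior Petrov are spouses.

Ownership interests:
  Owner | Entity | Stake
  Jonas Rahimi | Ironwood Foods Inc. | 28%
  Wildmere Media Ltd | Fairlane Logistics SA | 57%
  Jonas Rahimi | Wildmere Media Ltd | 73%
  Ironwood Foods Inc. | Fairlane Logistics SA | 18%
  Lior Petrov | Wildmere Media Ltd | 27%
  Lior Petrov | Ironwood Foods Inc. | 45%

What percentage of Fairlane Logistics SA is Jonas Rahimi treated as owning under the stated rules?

70.14%

By spousal attribution (R3), Jonas Rahimi is treated as also owning Lior Petrov's interest in Ironwood Foods Inc, giving 28% + 45% = 73%.
By spousal attribution (R3), Jonas Rahimi is treated as also owning Lior Petrov's interest in Wildmere Media Ltd, giving 73% + 27% = 100%.
Chain via Ironwood Foods Inc. (R1): 73% × 18% = 13.14% of Fairlane Logistics SA.
Chain via Wildmere Media Ltd (R1): 100% × 57% = 57% of Fairlane Logistics SA.
Aggregating (R2): 13.14% + 57% = 70.14%.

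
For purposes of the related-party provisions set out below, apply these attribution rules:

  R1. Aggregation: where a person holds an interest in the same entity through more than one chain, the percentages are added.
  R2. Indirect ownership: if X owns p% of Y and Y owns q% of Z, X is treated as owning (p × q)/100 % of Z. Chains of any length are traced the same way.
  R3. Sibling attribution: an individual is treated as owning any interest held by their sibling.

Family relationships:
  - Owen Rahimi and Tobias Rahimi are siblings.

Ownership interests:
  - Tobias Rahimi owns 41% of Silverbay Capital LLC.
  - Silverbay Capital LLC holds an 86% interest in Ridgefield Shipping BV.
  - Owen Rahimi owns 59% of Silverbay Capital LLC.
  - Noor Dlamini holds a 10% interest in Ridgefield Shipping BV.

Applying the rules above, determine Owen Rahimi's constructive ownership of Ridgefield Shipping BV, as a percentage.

By sibling attribution (R3), Owen Rahimi is treated as also owning Tobias Rahimi's interest in Silverbay Capital LLC, giving 59% + 41% = 100%.
Chain via Silverbay Capital LLC (R2): 100% × 86% = 86% of Ridgefield Shipping BV.

86%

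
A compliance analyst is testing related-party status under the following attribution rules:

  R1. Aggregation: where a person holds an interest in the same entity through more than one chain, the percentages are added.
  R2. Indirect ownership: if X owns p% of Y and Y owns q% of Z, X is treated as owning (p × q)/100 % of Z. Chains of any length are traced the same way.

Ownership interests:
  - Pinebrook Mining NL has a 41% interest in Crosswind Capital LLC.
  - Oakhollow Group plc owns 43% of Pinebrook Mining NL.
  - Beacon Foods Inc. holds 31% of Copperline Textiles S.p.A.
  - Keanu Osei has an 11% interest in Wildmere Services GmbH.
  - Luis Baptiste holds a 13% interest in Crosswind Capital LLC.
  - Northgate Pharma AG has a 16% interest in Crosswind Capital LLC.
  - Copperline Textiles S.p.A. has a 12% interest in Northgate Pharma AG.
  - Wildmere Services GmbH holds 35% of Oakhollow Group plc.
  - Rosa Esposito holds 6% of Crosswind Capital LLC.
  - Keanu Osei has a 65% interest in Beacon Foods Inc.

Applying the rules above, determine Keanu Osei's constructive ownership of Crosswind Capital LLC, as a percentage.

Chain via Beacon Foods Inc. → Copperline Textiles S.p.A. → Northgate Pharma AG (R2): 65% × 31% × 12% × 16% = 0.38688% of Crosswind Capital LLC.
Chain via Wildmere Services GmbH → Oakhollow Group plc → Pinebrook Mining NL (R2): 11% × 35% × 43% × 41% = 0.678755% of Crosswind Capital LLC.
Aggregating (R1): 0.38688% + 0.678755% = 1.065635%.

1.065635%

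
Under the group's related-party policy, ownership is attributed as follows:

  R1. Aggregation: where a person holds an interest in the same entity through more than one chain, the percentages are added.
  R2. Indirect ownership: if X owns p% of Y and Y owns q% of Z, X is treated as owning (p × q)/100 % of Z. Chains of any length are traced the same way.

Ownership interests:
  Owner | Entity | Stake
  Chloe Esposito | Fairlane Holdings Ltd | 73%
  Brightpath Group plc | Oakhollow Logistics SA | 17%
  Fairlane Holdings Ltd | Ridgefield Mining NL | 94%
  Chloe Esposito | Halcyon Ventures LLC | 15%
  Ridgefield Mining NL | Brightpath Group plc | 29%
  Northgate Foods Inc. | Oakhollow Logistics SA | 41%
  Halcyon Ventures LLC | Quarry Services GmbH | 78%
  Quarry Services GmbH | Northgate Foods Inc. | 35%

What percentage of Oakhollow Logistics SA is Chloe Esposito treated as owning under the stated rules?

Chain via Halcyon Ventures LLC → Quarry Services GmbH → Northgate Foods Inc. (R2): 15% × 78% × 35% × 41% = 1.67895% of Oakhollow Logistics SA.
Chain via Fairlane Holdings Ltd → Ridgefield Mining NL → Brightpath Group plc (R2): 73% × 94% × 29% × 17% = 3.382966% of Oakhollow Logistics SA.
Aggregating (R1): 1.67895% + 3.382966% = 5.061916%.

5.061916%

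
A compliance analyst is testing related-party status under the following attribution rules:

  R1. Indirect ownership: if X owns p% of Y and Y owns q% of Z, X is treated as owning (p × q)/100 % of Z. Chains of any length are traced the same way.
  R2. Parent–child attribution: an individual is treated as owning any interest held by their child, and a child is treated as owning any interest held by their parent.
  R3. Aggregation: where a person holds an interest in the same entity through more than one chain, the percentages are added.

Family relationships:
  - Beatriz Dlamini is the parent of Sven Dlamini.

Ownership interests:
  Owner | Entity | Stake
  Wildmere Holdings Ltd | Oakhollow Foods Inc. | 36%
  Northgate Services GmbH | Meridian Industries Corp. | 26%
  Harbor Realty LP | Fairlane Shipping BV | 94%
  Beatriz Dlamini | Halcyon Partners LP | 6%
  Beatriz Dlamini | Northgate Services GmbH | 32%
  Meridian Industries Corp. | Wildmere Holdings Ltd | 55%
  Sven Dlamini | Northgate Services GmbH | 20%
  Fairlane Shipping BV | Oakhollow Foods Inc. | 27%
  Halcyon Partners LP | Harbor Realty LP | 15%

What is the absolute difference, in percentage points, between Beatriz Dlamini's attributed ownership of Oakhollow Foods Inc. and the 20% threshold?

By parent–child attribution (R2), Beatriz Dlamini is treated as also owning Sven Dlamini's interest in Northgate Services GmbH, giving 32% + 20% = 52%.
Chain via Halcyon Partners LP → Harbor Realty LP → Fairlane Shipping BV (R1): 6% × 15% × 94% × 27% = 0.22842% of Oakhollow Foods Inc.
Chain via Northgate Services GmbH → Meridian Industries Corp. → Wildmere Holdings Ltd (R1): 52% × 26% × 55% × 36% = 2.67696% of Oakhollow Foods Inc.
Aggregating (R3): 0.22842% + 2.67696% = 2.90538%.
2.90538% falls short of the 20% threshold by 17.09462 percentage points.

17.09462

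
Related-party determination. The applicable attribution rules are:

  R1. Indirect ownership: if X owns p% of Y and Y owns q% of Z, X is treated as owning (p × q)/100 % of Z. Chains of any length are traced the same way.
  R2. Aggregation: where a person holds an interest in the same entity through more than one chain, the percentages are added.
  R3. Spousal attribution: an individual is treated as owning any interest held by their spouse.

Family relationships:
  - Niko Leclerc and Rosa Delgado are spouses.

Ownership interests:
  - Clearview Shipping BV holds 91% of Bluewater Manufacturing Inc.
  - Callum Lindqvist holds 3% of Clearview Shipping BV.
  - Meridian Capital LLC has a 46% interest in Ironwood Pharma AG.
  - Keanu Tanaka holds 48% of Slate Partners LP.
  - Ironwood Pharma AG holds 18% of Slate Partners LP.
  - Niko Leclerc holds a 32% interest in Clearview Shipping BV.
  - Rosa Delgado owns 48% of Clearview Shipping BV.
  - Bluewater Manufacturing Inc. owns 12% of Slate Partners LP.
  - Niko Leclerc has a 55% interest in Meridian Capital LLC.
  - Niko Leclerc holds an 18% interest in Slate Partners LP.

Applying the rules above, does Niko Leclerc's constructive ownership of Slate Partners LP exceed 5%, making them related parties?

Yes

By spousal attribution (R3), Niko Leclerc is treated as also owning Rosa Delgado's interest in Clearview Shipping BV, giving 32% + 48% = 80%.
Chain via Clearview Shipping BV → Bluewater Manufacturing Inc. (R1): 80% × 91% × 12% = 8.736% of Slate Partners LP.
Chain via Meridian Capital LLC → Ironwood Pharma AG (R1): 55% × 46% × 18% = 4.554% of Slate Partners LP.
Direct interest in Slate Partners LP: 18%.
Aggregating (R2): 8.736% + 4.554% + 18% = 31.29%.
31.29% exceeds the 5% threshold, so Niko is a related party to Slate Partners LP.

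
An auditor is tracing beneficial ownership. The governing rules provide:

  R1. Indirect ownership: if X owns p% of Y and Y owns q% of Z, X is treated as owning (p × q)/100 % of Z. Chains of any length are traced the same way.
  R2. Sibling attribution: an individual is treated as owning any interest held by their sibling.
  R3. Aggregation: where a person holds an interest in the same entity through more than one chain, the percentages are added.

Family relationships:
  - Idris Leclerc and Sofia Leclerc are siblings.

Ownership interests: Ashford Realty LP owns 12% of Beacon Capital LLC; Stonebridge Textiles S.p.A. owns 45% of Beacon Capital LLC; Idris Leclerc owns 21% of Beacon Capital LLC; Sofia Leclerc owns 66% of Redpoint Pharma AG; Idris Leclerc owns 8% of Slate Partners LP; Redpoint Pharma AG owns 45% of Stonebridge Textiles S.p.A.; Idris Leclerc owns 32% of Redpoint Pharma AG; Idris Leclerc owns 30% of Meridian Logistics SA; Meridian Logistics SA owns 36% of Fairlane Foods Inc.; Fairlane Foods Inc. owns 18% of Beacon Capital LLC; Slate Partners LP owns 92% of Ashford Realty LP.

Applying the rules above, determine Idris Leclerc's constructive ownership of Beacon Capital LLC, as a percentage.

By sibling attribution (R2), Idris Leclerc is treated as also owning Sofia Leclerc's interest in Redpoint Pharma AG, giving 32% + 66% = 98%.
Chain via Redpoint Pharma AG → Stonebridge Textiles S.p.A. (R1): 98% × 45% × 45% = 19.845% of Beacon Capital LLC.
Chain via Slate Partners LP → Ashford Realty LP (R1): 8% × 92% × 12% = 0.8832% of Beacon Capital LLC.
Chain via Meridian Logistics SA → Fairlane Foods Inc. (R1): 30% × 36% × 18% = 1.944% of Beacon Capital LLC.
Direct interest in Beacon Capital LLC: 21%.
Aggregating (R3): 19.845% + 0.8832% + 1.944% + 21% = 43.6722%.

43.6722%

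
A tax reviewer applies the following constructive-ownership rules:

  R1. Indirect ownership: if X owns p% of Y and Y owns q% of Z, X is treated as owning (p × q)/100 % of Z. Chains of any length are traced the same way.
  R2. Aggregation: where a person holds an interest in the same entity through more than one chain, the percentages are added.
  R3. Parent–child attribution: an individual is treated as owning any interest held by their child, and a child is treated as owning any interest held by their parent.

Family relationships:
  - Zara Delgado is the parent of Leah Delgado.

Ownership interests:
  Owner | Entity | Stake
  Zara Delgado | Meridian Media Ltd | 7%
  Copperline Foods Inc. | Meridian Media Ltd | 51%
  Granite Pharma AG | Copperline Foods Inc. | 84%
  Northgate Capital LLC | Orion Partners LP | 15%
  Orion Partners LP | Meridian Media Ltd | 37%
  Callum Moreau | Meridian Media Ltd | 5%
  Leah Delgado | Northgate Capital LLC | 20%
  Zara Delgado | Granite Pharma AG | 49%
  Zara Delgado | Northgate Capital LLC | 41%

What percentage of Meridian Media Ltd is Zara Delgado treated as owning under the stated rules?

31.3771%

By parent–child attribution (R3), Zara Delgado is treated as also owning Leah Delgado's interest in Northgate Capital LLC, giving 41% + 20% = 61%.
Chain via Northgate Capital LLC → Orion Partners LP (R1): 61% × 15% × 37% = 3.3855% of Meridian Media Ltd.
Chain via Granite Pharma AG → Copperline Foods Inc. (R1): 49% × 84% × 51% = 20.9916% of Meridian Media Ltd.
Direct interest in Meridian Media Ltd: 7%.
Aggregating (R2): 3.3855% + 20.9916% + 7% = 31.3771%.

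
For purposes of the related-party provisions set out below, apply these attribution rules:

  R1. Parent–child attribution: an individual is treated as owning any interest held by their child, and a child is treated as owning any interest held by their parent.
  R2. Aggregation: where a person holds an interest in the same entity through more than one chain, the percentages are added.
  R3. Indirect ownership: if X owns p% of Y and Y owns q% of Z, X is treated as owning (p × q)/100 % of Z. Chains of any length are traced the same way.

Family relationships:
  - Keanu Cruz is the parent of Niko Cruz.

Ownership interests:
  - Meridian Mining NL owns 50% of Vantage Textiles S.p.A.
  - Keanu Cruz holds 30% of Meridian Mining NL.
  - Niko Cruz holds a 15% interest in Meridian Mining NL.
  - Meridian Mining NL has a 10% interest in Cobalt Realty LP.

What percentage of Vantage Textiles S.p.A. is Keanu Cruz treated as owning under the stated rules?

22.5%

By parent–child attribution (R1), Keanu Cruz is treated as also owning Niko Cruz's interest in Meridian Mining NL, giving 30% + 15% = 45%.
Chain via Meridian Mining NL (R3): 45% × 50% = 22.5% of Vantage Textiles S.p.A.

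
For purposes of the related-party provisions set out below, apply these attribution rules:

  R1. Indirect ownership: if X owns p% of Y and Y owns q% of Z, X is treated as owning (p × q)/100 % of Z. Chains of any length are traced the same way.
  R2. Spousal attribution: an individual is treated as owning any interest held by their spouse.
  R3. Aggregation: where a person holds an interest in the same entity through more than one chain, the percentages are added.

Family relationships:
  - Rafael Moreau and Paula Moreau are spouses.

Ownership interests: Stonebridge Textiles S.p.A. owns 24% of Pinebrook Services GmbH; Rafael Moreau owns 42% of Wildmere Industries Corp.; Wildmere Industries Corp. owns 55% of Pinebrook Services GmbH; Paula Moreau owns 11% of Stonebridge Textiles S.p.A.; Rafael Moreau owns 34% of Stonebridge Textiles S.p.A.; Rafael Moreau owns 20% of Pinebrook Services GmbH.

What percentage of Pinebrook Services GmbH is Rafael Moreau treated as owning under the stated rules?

By spousal attribution (R2), Rafael Moreau is treated as also owning Paula Moreau's interest in Stonebridge Textiles S.p.A, giving 34% + 11% = 45%.
Chain via Stonebridge Textiles S.p.A. (R1): 45% × 24% = 10.8% of Pinebrook Services GmbH.
Chain via Wildmere Industries Corp. (R1): 42% × 55% = 23.1% of Pinebrook Services GmbH.
Direct interest in Pinebrook Services GmbH: 20%.
Aggregating (R3): 10.8% + 23.1% + 20% = 53.9%.

53.9%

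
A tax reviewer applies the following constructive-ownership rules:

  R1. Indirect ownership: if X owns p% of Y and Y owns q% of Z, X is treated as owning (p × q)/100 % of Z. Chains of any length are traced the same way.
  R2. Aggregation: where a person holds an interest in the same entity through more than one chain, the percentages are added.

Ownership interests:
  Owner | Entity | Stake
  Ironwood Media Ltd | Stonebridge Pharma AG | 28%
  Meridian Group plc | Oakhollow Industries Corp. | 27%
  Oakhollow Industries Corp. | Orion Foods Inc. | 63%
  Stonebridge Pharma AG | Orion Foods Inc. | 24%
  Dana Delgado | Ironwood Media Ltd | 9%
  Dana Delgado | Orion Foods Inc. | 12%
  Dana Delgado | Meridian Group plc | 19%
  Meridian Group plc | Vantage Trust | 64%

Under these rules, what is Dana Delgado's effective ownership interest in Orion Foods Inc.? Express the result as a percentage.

Chain via Meridian Group plc → Oakhollow Industries Corp. (R1): 19% × 27% × 63% = 3.2319% of Orion Foods Inc.
Chain via Ironwood Media Ltd → Stonebridge Pharma AG (R1): 9% × 28% × 24% = 0.6048% of Orion Foods Inc.
Direct interest in Orion Foods Inc: 12%.
Aggregating (R2): 3.2319% + 0.6048% + 12% = 15.8367%.

15.8367%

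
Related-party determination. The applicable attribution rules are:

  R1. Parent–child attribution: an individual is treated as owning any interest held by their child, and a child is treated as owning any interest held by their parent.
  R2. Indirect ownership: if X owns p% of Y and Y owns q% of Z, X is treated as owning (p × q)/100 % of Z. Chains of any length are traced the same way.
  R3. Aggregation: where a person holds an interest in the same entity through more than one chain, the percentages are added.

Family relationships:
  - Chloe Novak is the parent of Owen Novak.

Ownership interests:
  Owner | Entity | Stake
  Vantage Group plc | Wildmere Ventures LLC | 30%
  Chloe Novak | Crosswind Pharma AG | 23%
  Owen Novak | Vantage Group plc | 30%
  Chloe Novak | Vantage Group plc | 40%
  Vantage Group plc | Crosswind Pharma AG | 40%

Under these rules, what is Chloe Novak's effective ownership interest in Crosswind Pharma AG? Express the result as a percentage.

51%

By parent–child attribution (R1), Chloe Novak is treated as also owning Owen Novak's interest in Vantage Group plc, giving 40% + 30% = 70%.
Chain via Vantage Group plc (R2): 70% × 40% = 28% of Crosswind Pharma AG.
Direct interest in Crosswind Pharma AG: 23%.
Aggregating (R3): 28% + 23% = 51%.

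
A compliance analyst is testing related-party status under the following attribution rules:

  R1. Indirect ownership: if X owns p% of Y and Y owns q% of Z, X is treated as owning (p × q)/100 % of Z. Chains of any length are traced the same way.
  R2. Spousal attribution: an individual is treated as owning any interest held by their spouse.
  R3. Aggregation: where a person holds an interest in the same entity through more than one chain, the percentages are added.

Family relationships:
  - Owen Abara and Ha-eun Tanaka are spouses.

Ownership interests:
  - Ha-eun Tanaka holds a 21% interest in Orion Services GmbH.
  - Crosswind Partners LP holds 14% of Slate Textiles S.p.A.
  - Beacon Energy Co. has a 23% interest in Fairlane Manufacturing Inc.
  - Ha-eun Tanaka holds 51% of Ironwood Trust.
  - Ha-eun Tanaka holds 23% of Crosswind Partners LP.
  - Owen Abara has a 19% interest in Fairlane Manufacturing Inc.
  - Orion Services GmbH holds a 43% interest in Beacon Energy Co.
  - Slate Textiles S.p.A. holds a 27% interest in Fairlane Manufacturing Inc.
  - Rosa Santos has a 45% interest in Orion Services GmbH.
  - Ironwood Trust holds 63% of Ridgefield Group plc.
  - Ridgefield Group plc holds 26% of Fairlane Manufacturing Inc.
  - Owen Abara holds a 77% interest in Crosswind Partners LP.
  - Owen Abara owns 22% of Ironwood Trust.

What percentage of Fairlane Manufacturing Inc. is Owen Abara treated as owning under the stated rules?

By spousal attribution (R2), Owen Abara is treated as also owning Ha-eun Tanaka's interest in Crosswind Partners LP, giving 77% + 23% = 100%.
By spousal attribution (R2), Owen Abara is treated as also owning Ha-eun Tanaka's interest in Ironwood Trust, giving 22% + 51% = 73%.
By spousal attribution (R2), Owen Abara is treated as owning Ha-eun Tanaka's 21% interest in Orion Services GmbH.
Chain via Crosswind Partners LP → Slate Textiles S.p.A. (R1): 100% × 14% × 27% = 3.78% of Fairlane Manufacturing Inc.
Chain via Ironwood Trust → Ridgefield Group plc (R1): 73% × 63% × 26% = 11.9574% of Fairlane Manufacturing Inc.
Direct interest in Fairlane Manufacturing Inc: 19%.
Chain via Orion Services GmbH → Beacon Energy Co. (R1): 21% × 43% × 23% = 2.0769% of Fairlane Manufacturing Inc.
Aggregating (R3): 3.78% + 11.9574% + 19% + 2.0769% = 36.8143%.

36.8143%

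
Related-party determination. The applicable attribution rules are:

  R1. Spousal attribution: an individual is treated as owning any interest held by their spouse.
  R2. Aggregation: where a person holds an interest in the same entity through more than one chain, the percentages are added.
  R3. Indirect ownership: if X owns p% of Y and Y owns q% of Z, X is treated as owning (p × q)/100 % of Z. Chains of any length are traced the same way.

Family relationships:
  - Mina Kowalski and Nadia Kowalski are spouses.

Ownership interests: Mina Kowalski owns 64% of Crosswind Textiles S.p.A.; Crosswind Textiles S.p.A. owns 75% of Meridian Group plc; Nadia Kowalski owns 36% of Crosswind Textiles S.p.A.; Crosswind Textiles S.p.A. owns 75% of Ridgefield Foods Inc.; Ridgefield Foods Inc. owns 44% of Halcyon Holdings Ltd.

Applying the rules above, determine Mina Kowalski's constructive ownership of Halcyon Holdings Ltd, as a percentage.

33%

By spousal attribution (R1), Mina Kowalski is treated as also owning Nadia Kowalski's interest in Crosswind Textiles S.p.A, giving 64% + 36% = 100%.
Chain via Crosswind Textiles S.p.A. → Ridgefield Foods Inc. (R3): 100% × 75% × 44% = 33% of Halcyon Holdings Ltd.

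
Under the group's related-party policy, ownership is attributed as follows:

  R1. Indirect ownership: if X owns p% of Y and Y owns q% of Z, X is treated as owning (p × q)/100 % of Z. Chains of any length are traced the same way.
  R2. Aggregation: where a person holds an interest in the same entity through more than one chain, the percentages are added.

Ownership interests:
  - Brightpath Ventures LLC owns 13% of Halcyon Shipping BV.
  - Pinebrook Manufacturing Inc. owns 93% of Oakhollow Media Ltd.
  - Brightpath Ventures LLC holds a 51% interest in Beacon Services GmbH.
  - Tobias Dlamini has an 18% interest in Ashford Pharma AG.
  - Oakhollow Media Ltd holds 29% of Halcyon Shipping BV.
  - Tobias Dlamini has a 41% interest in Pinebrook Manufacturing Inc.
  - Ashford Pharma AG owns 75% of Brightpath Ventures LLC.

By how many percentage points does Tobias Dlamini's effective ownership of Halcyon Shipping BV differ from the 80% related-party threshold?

67.1873

Chain via Ashford Pharma AG → Brightpath Ventures LLC (R1): 18% × 75% × 13% = 1.755% of Halcyon Shipping BV.
Chain via Pinebrook Manufacturing Inc. → Oakhollow Media Ltd (R1): 41% × 93% × 29% = 11.0577% of Halcyon Shipping BV.
Aggregating (R2): 1.755% + 11.0577% = 12.8127%.
12.8127% falls short of the 80% threshold by 67.1873 percentage points.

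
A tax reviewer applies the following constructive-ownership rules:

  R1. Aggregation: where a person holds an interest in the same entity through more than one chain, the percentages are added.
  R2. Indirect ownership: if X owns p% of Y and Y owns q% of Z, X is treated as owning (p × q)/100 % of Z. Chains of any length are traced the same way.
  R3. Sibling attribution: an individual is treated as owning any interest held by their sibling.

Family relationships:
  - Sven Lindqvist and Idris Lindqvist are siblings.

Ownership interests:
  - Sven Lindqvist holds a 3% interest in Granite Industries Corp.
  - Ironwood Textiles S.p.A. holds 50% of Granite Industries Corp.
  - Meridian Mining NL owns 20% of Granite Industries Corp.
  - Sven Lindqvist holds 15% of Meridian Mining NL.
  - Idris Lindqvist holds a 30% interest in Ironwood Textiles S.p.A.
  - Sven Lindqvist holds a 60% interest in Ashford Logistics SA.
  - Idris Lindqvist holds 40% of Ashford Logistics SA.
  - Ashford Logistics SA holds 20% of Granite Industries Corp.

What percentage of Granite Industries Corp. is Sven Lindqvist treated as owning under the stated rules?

41%

By sibling attribution (R3), Sven Lindqvist is treated as also owning Idris Lindqvist's interest in Ashford Logistics SA, giving 60% + 40% = 100%.
By sibling attribution (R3), Sven Lindqvist is treated as owning Idris Lindqvist's 30% interest in Ironwood Textiles S.p.A.
Chain via Meridian Mining NL (R2): 15% × 20% = 3% of Granite Industries Corp.
Chain via Ashford Logistics SA (R2): 100% × 20% = 20% of Granite Industries Corp.
Direct interest in Granite Industries Corp: 3%.
Chain via Ironwood Textiles S.p.A. (R2): 30% × 50% = 15% of Granite Industries Corp.
Aggregating (R1): 3% + 20% + 3% + 15% = 41%.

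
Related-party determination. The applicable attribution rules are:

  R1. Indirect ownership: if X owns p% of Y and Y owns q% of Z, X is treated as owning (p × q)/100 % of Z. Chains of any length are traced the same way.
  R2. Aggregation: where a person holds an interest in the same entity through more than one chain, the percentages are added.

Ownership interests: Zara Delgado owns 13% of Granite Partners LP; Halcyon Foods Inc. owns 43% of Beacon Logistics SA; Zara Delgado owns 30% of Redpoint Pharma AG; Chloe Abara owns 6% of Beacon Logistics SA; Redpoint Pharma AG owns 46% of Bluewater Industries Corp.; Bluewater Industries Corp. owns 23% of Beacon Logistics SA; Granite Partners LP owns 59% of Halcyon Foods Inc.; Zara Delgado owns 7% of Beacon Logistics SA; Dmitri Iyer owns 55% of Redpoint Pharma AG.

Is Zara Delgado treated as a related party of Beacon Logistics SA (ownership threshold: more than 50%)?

Chain via Redpoint Pharma AG → Bluewater Industries Corp. (R1): 30% × 46% × 23% = 3.174% of Beacon Logistics SA.
Chain via Granite Partners LP → Halcyon Foods Inc. (R1): 13% × 59% × 43% = 3.2981% of Beacon Logistics SA.
Direct interest in Beacon Logistics SA: 7%.
Aggregating (R2): 3.174% + 3.2981% + 7% = 13.4721%.
13.4721% does not exceed the 50% threshold, so Zara is not a related party to Beacon Logistics SA.

No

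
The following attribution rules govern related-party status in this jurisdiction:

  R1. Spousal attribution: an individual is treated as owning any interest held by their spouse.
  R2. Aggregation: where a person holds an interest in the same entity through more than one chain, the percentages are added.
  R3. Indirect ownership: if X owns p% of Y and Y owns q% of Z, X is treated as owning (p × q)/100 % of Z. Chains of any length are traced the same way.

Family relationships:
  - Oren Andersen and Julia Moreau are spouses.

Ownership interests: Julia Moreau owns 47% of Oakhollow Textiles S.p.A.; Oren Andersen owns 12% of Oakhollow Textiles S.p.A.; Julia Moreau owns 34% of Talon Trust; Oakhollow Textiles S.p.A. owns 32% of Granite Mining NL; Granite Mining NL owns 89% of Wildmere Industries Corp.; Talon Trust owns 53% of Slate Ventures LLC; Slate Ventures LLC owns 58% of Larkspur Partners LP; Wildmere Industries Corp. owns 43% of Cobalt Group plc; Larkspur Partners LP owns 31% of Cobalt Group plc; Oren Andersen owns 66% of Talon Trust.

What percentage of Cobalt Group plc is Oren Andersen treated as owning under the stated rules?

By spousal attribution (R1), Oren Andersen is treated as also owning Julia Moreau's interest in Oakhollow Textiles S.p.A, giving 12% + 47% = 59%.
By spousal attribution (R1), Oren Andersen is treated as also owning Julia Moreau's interest in Talon Trust, giving 66% + 34% = 100%.
Chain via Oakhollow Textiles S.p.A. → Granite Mining NL → Wildmere Industries Corp. (R3): 59% × 32% × 89% × 43% = 7.225376% of Cobalt Group plc.
Chain via Talon Trust → Slate Ventures LLC → Larkspur Partners LP (R3): 100% × 53% × 58% × 31% = 9.5294% of Cobalt Group plc.
Aggregating (R2): 7.225376% + 9.5294% = 16.754776%.

16.754776%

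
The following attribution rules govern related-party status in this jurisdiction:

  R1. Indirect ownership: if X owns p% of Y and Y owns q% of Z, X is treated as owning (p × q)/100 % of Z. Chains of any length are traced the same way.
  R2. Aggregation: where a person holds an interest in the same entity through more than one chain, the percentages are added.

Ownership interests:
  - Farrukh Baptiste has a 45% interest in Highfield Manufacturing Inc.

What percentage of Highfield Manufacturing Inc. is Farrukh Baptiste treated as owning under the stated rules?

45%

Direct interest in Highfield Manufacturing Inc: 45%.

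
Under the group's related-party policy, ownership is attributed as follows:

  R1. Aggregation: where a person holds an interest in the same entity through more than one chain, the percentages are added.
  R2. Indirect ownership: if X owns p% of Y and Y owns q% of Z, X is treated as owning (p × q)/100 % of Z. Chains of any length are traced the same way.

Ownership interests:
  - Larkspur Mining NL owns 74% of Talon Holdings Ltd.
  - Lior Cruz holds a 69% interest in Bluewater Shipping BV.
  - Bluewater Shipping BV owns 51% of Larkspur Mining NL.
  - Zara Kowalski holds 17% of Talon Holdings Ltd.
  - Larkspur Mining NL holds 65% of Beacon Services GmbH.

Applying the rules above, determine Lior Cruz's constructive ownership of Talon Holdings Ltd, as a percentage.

Chain via Bluewater Shipping BV → Larkspur Mining NL (R2): 69% × 51% × 74% = 26.0406% of Talon Holdings Ltd.

26.0406%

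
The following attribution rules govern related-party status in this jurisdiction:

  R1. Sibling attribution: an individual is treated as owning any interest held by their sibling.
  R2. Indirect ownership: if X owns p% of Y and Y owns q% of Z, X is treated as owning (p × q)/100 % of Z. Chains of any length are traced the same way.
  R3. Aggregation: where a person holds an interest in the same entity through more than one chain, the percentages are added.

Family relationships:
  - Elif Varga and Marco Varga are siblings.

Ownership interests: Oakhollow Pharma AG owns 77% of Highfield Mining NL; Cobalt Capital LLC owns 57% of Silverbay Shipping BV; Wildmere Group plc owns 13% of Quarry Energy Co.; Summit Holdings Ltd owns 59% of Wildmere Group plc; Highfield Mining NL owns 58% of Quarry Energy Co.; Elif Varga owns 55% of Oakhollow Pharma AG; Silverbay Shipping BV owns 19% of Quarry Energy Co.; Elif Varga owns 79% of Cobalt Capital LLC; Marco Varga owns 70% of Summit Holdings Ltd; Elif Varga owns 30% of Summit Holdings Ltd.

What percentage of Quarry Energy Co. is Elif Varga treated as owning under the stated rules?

By sibling attribution (R1), Elif Varga is treated as also owning Marco Varga's interest in Summit Holdings Ltd, giving 30% + 70% = 100%.
Chain via Summit Holdings Ltd → Wildmere Group plc (R2): 100% × 59% × 13% = 7.67% of Quarry Energy Co.
Chain via Oakhollow Pharma AG → Highfield Mining NL (R2): 55% × 77% × 58% = 24.563% of Quarry Energy Co.
Chain via Cobalt Capital LLC → Silverbay Shipping BV (R2): 79% × 57% × 19% = 8.5557% of Quarry Energy Co.
Aggregating (R3): 7.67% + 24.563% + 8.5557% = 40.7887%.

40.7887%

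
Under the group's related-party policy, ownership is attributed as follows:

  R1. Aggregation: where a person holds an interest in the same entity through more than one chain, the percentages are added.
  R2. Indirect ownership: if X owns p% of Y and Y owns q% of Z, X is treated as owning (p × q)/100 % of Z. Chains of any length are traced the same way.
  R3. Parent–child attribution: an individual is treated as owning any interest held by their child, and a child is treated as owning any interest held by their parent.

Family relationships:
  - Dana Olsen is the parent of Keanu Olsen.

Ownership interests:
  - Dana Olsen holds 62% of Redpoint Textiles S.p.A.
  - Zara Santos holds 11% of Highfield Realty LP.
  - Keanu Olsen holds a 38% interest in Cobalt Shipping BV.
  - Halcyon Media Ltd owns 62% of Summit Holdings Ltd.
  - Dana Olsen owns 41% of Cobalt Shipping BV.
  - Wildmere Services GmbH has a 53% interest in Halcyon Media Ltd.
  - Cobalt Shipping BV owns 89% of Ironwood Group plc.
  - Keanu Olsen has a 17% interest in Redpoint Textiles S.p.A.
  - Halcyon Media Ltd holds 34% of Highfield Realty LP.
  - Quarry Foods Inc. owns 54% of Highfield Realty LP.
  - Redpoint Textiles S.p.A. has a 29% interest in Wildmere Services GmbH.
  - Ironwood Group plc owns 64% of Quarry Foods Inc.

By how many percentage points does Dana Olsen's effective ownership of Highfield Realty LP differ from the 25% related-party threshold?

3.427518

By parent–child attribution (R3), Dana Olsen is treated as also owning Keanu Olsen's interest in Redpoint Textiles S.p.A, giving 62% + 17% = 79%.
By parent–child attribution (R3), Dana Olsen is treated as also owning Keanu Olsen's interest in Cobalt Shipping BV, giving 41% + 38% = 79%.
Chain via Redpoint Textiles S.p.A. → Wildmere Services GmbH → Halcyon Media Ltd (R2): 79% × 29% × 53% × 34% = 4.128382% of Highfield Realty LP.
Chain via Cobalt Shipping BV → Ironwood Group plc → Quarry Foods Inc. (R2): 79% × 89% × 64% × 54% = 24.299136% of Highfield Realty LP.
Aggregating (R1): 4.128382% + 24.299136% = 28.427518%.
28.427518% exceeds the 25% threshold by 3.427518 percentage points.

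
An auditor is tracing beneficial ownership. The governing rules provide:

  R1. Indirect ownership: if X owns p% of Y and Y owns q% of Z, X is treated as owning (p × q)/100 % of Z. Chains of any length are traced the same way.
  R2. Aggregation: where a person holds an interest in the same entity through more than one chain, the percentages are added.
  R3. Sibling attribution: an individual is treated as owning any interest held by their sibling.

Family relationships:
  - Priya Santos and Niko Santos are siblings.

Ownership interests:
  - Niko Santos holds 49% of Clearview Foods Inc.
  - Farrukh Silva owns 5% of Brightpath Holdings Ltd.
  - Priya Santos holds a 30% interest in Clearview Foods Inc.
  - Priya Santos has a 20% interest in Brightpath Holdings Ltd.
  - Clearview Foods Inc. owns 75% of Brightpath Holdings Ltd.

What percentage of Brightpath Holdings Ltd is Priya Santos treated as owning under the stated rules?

By sibling attribution (R3), Priya Santos is treated as also owning Niko Santos's interest in Clearview Foods Inc, giving 30% + 49% = 79%.
Chain via Clearview Foods Inc. (R1): 79% × 75% = 59.25% of Brightpath Holdings Ltd.
Direct interest in Brightpath Holdings Ltd: 20%.
Aggregating (R2): 59.25% + 20% = 79.25%.

79.25%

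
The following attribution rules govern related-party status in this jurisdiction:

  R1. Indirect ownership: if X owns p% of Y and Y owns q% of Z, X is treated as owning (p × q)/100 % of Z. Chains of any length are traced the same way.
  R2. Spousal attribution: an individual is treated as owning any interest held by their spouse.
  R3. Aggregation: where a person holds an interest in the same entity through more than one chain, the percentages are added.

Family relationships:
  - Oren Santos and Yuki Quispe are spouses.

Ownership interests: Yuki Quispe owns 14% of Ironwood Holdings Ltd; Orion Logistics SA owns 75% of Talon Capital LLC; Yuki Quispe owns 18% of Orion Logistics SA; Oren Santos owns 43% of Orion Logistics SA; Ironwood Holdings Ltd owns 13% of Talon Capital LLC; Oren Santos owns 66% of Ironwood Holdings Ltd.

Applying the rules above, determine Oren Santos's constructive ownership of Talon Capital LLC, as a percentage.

56.15%

By spousal attribution (R2), Oren Santos is treated as also owning Yuki Quispe's interest in Ironwood Holdings Ltd, giving 66% + 14% = 80%.
By spousal attribution (R2), Oren Santos is treated as also owning Yuki Quispe's interest in Orion Logistics SA, giving 43% + 18% = 61%.
Chain via Ironwood Holdings Ltd (R1): 80% × 13% = 10.4% of Talon Capital LLC.
Chain via Orion Logistics SA (R1): 61% × 75% = 45.75% of Talon Capital LLC.
Aggregating (R3): 10.4% + 45.75% = 56.15%.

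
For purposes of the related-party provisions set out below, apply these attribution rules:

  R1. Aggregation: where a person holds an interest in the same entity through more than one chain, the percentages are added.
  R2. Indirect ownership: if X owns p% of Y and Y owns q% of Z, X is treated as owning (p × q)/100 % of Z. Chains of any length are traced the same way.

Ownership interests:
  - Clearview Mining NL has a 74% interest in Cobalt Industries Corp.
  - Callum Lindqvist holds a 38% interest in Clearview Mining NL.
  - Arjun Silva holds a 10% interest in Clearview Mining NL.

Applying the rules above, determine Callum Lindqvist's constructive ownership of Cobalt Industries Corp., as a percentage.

Chain via Clearview Mining NL (R2): 38% × 74% = 28.12% of Cobalt Industries Corp.

28.12%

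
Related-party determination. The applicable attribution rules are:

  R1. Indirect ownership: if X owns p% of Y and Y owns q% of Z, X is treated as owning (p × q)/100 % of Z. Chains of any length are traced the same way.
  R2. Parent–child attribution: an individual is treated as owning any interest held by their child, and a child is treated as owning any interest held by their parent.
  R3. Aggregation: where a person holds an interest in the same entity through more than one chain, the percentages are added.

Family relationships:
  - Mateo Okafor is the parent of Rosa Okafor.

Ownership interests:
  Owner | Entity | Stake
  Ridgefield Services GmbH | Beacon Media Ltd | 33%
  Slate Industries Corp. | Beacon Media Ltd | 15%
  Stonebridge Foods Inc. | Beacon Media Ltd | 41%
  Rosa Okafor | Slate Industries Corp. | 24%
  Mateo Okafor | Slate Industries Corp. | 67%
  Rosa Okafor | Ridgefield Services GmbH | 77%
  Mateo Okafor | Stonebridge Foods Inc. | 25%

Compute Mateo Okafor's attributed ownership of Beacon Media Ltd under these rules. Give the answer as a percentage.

By parent–child attribution (R2), Mateo Okafor is treated as also owning Rosa Okafor's interest in Slate Industries Corp, giving 67% + 24% = 91%.
By parent–child attribution (R2), Mateo Okafor is treated as owning Rosa Okafor's 77% interest in Ridgefield Services GmbH.
Chain via Stonebridge Foods Inc. (R1): 25% × 41% = 10.25% of Beacon Media Ltd.
Chain via Slate Industries Corp. (R1): 91% × 15% = 13.65% of Beacon Media Ltd.
Chain via Ridgefield Services GmbH (R1): 77% × 33% = 25.41% of Beacon Media Ltd.
Aggregating (R3): 10.25% + 13.65% + 25.41% = 49.31%.

49.31%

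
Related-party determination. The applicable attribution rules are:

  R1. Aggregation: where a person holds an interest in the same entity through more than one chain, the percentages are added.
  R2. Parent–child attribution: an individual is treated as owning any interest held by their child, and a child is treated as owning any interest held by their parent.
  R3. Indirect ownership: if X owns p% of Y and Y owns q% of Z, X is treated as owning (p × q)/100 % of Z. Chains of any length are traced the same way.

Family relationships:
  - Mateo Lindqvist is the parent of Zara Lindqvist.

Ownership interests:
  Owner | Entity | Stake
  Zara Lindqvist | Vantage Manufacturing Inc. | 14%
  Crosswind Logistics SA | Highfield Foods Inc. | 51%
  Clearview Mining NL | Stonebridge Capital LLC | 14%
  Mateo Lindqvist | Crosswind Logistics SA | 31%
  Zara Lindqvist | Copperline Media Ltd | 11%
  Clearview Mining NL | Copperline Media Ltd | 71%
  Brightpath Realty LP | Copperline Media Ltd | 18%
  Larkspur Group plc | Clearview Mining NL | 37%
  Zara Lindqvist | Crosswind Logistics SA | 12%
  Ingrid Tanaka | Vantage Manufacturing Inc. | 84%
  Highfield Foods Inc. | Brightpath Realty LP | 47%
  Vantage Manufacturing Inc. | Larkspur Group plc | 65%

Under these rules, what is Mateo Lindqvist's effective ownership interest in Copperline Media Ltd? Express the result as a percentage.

15.245848%

By parent–child attribution (R2), Mateo Lindqvist is treated as also owning Zara Lindqvist's interest in Crosswind Logistics SA, giving 31% + 12% = 43%.
By parent–child attribution (R2), Mateo Lindqvist is treated as owning Zara Lindqvist's 14% interest in Vantage Manufacturing Inc.
By parent–child attribution (R2), Mateo Lindqvist is treated as owning Zara Lindqvist's 11% interest in Copperline Media Ltd.
Chain via Crosswind Logistics SA → Highfield Foods Inc. → Brightpath Realty LP (R3): 43% × 51% × 47% × 18% = 1.855278% of Copperline Media Ltd.
Chain via Vantage Manufacturing Inc. → Larkspur Group plc → Clearview Mining NL (R3): 14% × 65% × 37% × 71% = 2.39057% of Copperline Media Ltd.
Direct interest in Copperline Media Ltd: 11%.
Aggregating (R1): 1.855278% + 2.39057% + 11% = 15.245848%.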